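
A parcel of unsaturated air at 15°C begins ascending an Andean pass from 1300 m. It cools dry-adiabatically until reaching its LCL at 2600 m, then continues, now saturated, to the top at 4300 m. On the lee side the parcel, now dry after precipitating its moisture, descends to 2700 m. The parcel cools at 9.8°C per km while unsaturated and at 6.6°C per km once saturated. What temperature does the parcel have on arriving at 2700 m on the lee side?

6.72°C

1300 → 2600 m (dry, 9.8°C/km): ΔT = -9.8 × 1.3 = -12.74°C → T = 2.26°C
2600 → 4300 m (saturated, 6.6°C/km): ΔT = -6.6 × 1.7 = -11.22°C → T = -8.96°C
4300 → 2700 m (dry descent, 9.8°C/km): ΔT = +9.8 × 1.6 = +15.68°C → T = 6.72°C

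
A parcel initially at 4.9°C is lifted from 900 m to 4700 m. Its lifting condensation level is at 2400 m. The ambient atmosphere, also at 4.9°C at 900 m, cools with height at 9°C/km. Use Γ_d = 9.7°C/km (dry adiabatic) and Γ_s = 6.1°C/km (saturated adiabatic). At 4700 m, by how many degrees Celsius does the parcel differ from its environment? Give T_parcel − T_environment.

Parcel:
  900 → 2400 m (dry, 9.7°C/km): ΔT = -9.7 × 1.5 = -14.55°C → T = -9.65°C
  2400 → 4700 m (saturated, 6.1°C/km): ΔT = -6.1 × 2.3 = -14.03°C → T = -23.68°C
Environment:
  900 → 4700 m (environment, 9°C/km): ΔT = -9 × 3.8 = -34.2°C → T = -29.3°C
T_parcel − T_env = -23.68 − (-29.3) = +5.62°C

+5.62°C (parcel warmer than environment)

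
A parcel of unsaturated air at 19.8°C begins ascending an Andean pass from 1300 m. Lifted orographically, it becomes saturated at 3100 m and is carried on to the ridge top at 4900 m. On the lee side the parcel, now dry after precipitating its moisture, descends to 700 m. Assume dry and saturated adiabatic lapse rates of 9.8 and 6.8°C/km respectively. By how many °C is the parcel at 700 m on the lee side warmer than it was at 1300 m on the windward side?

+11.28°C

1300 → 3100 m (dry, 9.8°C/km): ΔT = -9.8 × 1.8 = -17.64°C → T = 2.16°C
3100 → 4900 m (saturated, 6.8°C/km): ΔT = -6.8 × 1.8 = -12.24°C → T = -10.08°C
4900 → 700 m (dry descent, 9.8°C/km): ΔT = +9.8 × 4.2 = +41.16°C → T = 31.08°C
Net change vs windward start: 31.08 − 19.8 = +11.28°C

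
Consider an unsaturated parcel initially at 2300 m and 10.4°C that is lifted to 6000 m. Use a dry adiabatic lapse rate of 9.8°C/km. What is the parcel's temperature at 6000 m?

Dry adiabatic to 6000 m: -9.8 × 3.7 km = -36.26°C, so T = -25.86°C.

-25.86°C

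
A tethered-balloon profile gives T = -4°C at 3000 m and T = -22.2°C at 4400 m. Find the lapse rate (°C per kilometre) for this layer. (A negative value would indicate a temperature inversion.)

13°C/km

Γ = −ΔT/Δz = (-4 − (-22.2)) / (4400 − 3000) m
  = 18.2°C / 1.4 km = 13°C/km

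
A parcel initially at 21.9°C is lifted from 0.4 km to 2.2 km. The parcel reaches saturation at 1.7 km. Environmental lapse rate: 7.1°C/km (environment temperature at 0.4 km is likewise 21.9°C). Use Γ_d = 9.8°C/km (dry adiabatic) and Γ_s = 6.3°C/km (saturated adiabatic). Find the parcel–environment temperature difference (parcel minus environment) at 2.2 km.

-3.11°C (parcel cooler than environment)

Parcel:
  From 400 m to 1700 m (dry): cools by 9.8 × 1.3 = 12.74°C, giving 9.16°C.
  From 1700 m to 2200 m (saturated): cools by 6.3 × 0.5 = 3.15°C, giving 6.01°C.
Environment:
  From 400 m to 2200 m (environment): cools by 7.1 × 1.8 = 12.78°C, giving 9.12°C.
T_parcel − T_env = 6.01 − 9.12 = -3.11°C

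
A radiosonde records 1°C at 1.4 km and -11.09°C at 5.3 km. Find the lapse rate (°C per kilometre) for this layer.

Γ = −ΔT/Δz = (1 − (-11.09)) / (5300 − 1400) m
  = 12.09°C / 3.9 km = 3.1°C/km

3.1°C/km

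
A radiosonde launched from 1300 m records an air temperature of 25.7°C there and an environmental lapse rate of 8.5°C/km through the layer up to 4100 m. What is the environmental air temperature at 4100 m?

1300 → 4100 m (environmental, 8.5°C/km): ΔT = -8.5 × 2.8 = -23.8°C → T = 1.9°C

1.9°C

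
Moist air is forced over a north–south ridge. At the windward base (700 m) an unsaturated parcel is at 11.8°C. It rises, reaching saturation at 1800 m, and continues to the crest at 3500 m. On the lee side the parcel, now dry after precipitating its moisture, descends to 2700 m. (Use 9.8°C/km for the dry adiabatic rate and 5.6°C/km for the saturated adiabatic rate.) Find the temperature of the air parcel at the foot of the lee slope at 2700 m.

-0.66°C

Dry to 1800 m: -9.8 × 1.1 km = -10.78°C, so T = 1.02°C.
Saturated to 3500 m: -5.6 × 1.7 km = -9.52°C, so T = -8.5°C.
Dry descent to 2700 m: +9.8 × 0.8 km = +7.84°C, so T = -0.66°C.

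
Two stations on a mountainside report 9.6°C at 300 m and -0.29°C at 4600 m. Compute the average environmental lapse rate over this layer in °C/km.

Γ = −ΔT/Δz = (9.6 − (-0.29)) / (4600 − 300) m
  = 9.89°C / 4.3 km = 2.3°C/km

2.3°C/km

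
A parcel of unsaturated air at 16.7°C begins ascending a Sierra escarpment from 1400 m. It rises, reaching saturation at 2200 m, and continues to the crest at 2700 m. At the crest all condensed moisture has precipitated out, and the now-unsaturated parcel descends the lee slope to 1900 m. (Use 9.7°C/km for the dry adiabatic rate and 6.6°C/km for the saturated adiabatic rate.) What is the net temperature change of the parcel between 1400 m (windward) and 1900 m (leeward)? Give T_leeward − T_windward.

-3.3°C

1400–2200 m, dry: Δz = 0.8 km ⇒ ΔT = -7.76°C; T = 8.94°C
2200–2700 m, saturated: Δz = 0.5 km ⇒ ΔT = -3.3°C; T = 5.64°C
2700–1900 m, dry descent: Δz = 0.8 km ⇒ ΔT = +7.76°C; T = 13.4°C
Net change vs windward start: 13.4 − 16.7 = -3.3°C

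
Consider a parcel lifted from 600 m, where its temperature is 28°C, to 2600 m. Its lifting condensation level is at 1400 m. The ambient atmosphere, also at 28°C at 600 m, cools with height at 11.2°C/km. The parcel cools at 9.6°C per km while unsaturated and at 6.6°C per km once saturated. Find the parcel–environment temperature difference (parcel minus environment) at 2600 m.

+6.8°C (parcel warmer than environment)

Parcel:
  600 → 1400 m (dry, 9.6°C/km): ΔT = -9.6 × 0.8 = -7.68°C → T = 20.32°C
  1400 → 2600 m (saturated, 6.6°C/km): ΔT = -6.6 × 1.2 = -7.92°C → T = 12.4°C
Environment:
  600 → 2600 m (environment, 11.2°C/km): ΔT = -11.2 × 2 = -22.4°C → T = 5.6°C
T_parcel − T_env = 12.4 − 5.6 = +6.8°C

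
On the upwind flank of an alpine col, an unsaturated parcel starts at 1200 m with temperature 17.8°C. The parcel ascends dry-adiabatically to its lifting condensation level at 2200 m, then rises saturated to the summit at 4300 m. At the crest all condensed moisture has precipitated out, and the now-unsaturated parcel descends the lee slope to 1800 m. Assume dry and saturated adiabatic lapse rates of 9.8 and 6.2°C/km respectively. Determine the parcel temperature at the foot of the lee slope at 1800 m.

1200–2200 m, dry: Δz = 1 km ⇒ ΔT = -9.8°C; T = 8°C
2200–4300 m, saturated: Δz = 2.1 km ⇒ ΔT = -13.02°C; T = -5.02°C
4300–1800 m, dry descent: Δz = 2.5 km ⇒ ΔT = +24.5°C; T = 19.48°C

19.48°C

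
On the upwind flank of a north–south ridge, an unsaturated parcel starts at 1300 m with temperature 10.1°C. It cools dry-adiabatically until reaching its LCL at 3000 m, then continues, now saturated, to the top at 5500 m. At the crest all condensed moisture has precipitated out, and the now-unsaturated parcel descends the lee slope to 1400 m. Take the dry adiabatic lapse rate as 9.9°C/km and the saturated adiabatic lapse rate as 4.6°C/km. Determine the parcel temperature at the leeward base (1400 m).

1300 → 3000 m (dry, 9.9°C/km): ΔT = -9.9 × 1.7 = -16.83°C → T = -6.73°C
3000 → 5500 m (saturated, 4.6°C/km): ΔT = -4.6 × 2.5 = -11.5°C → T = -18.23°C
5500 → 1400 m (dry descent, 9.9°C/km): ΔT = +9.9 × 4.1 = +40.59°C → T = 22.36°C

22.36°C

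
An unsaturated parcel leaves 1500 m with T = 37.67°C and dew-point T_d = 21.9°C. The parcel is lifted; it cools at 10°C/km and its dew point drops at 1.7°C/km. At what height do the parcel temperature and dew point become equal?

3400 m

T and T_d converge at 10 − 1.7 = 8.3°C per km
Height above start = (37.67 − 21.9) / 8.3 = 1.9 km
LCL altitude = 1500 m + 1900 m = 3400 m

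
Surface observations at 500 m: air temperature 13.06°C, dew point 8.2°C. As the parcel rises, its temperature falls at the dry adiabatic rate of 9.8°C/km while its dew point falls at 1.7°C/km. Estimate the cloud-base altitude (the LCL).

1100 m

T and T_d converge at 9.8 − 1.7 = 8.1°C per km
Height above start = (13.06 − 8.2) / 8.1 = 0.6 km
LCL altitude = 500 m + 600 m = 1100 m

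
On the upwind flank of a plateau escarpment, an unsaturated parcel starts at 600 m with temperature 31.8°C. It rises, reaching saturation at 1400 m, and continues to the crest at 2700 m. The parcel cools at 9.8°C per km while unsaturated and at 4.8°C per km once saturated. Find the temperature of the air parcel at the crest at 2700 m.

Dry to 1400 m: -9.8 × 0.8 km = -7.84°C, so T = 23.96°C.
Saturated to 2700 m: -4.8 × 1.3 km = -6.24°C, so T = 17.72°C.

17.72°C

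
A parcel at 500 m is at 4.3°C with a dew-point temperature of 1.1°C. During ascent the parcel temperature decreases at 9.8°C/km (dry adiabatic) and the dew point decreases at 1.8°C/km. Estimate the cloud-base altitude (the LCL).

900 m

T and T_d converge at 9.8 − 1.8 = 8°C per km
Height above start = (4.3 − 1.1) / 8 = 0.4 km
LCL altitude = 500 m + 400 m = 900 m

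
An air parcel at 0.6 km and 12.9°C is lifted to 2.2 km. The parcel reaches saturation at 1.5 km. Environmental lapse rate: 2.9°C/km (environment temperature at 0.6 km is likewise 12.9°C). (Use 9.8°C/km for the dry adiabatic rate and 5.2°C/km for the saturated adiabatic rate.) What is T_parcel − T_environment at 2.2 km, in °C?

Parcel:
  600 → 1500 m (dry, 9.8°C/km): ΔT = -9.8 × 0.9 = -8.82°C → T = 4.08°C
  1500 → 2200 m (saturated, 5.2°C/km): ΔT = -5.2 × 0.7 = -3.64°C → T = 0.44°C
Environment:
  600 → 2200 m (environment, 2.9°C/km): ΔT = -2.9 × 1.6 = -4.64°C → T = 8.26°C
T_parcel − T_env = 0.44 − 8.26 = -7.82°C

-7.82°C (parcel cooler than environment)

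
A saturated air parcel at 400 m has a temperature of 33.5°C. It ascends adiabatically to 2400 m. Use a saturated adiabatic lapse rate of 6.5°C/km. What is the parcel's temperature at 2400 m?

20.5°C

400–2400 m, saturated adiabatic: Δz = 2 km ⇒ ΔT = -13°C; T = 20.5°C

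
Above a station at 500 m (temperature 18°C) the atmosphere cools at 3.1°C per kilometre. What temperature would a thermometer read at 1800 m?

13.97°C

500–1800 m, environmental: Δz = 1.3 km ⇒ ΔT = -4.03°C; T = 13.97°C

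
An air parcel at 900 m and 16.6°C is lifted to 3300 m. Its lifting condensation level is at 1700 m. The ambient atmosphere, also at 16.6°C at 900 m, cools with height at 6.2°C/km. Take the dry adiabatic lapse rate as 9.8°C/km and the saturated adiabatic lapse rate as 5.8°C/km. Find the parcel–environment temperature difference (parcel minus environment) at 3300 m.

-2.24°C (parcel cooler than environment)

Parcel:
  From 900 m to 1700 m (dry): cools by 9.8 × 0.8 = 7.84°C, giving 8.76°C.
  From 1700 m to 3300 m (saturated): cools by 5.8 × 1.6 = 9.28°C, giving -0.52°C.
Environment:
  From 900 m to 3300 m (environment): cools by 6.2 × 2.4 = 14.88°C, giving 1.72°C.
T_parcel − T_env = -0.52 − 1.72 = -2.24°C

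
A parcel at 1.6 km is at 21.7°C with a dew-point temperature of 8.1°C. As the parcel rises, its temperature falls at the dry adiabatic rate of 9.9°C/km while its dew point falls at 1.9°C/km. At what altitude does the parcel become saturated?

T and T_d converge at 9.9 − 1.9 = 8°C per km
Height above start = (21.7 − 8.1) / 8 = 1.7 km
LCL altitude = 1600 m + 1700 m = 3300 m

3.3 km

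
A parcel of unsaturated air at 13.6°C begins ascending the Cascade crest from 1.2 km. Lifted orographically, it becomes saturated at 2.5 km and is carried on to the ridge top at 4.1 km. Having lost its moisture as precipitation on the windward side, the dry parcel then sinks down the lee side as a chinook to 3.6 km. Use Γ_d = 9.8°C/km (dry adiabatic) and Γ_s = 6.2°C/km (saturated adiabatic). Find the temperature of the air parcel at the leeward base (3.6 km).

-4.16°C

Dry to 2500 m: -9.8 × 1.3 km = -12.74°C, so T = 0.86°C.
Saturated to 4100 m: -6.2 × 1.6 km = -9.92°C, so T = -9.06°C.
Dry descent to 3600 m: +9.8 × 0.5 km = +4.9°C, so T = -4.16°C.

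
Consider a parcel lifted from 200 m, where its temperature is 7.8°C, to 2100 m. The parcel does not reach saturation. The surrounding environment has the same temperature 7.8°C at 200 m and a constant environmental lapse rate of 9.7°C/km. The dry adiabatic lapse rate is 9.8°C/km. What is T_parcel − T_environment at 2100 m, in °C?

Parcel:
  200–2100 m, dry: Δz = 1.9 km ⇒ ΔT = -18.62°C; T = -10.82°C
Environment:
  200–2100 m, environment: Δz = 1.9 km ⇒ ΔT = -18.43°C; T = -10.63°C
T_parcel − T_env = -10.82 − (-10.63) = -0.19°C

-0.19°C (parcel cooler than environment)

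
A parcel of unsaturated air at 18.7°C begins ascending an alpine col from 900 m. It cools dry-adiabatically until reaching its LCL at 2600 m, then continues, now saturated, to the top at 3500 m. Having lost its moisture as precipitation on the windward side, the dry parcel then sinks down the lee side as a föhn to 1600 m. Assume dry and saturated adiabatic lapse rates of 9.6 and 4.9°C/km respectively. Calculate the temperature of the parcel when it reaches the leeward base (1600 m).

16.21°C

From 900 m to 2600 m (dry): cools by 9.6 × 1.7 = 16.32°C, giving 2.38°C.
From 2600 m to 3500 m (saturated): cools by 4.9 × 0.9 = 4.41°C, giving -2.03°C.
From 3500 m to 1600 m (dry descent): warms by 9.6 × 1.9 = 18.24°C, giving 16.21°C.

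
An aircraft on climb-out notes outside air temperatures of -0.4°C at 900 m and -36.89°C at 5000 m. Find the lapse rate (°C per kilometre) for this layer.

Γ = −ΔT/Δz = (-0.4 − (-36.89)) / (5000 − 900) m
  = 36.49°C / 4.1 km = 8.9°C/km

8.9°C/km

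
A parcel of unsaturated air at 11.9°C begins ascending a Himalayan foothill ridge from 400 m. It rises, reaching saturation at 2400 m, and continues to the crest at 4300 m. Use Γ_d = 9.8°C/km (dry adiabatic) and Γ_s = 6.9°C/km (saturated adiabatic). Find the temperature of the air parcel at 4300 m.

From 400 m to 2400 m (dry): cools by 9.8 × 2 = 19.6°C, giving -7.7°C.
From 2400 m to 4300 m (saturated): cools by 6.9 × 1.9 = 13.11°C, giving -20.81°C.

-20.81°C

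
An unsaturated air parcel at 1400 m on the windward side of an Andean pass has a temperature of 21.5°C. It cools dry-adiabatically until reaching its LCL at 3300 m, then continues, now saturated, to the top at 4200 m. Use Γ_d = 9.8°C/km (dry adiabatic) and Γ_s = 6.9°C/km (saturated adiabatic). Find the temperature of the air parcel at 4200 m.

-3.33°C

1400–3300 m, dry: Δz = 1.9 km ⇒ ΔT = -18.62°C; T = 2.88°C
3300–4200 m, saturated: Δz = 0.9 km ⇒ ΔT = -6.21°C; T = -3.33°C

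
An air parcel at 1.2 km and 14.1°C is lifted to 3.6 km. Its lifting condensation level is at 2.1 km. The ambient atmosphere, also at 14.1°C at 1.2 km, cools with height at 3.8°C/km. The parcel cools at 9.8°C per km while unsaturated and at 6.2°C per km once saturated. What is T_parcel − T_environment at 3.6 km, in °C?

-9°C (parcel cooler than environment)

Parcel:
  Dry to 2100 m: -9.8 × 0.9 km = -8.82°C, so T = 5.28°C.
  Saturated to 3600 m: -6.2 × 1.5 km = -9.3°C, so T = -4.02°C.
Environment:
  Environment to 3600 m: -3.8 × 2.4 km = -9.12°C, so T = 4.98°C.
T_parcel − T_env = -4.02 − 4.98 = -9°C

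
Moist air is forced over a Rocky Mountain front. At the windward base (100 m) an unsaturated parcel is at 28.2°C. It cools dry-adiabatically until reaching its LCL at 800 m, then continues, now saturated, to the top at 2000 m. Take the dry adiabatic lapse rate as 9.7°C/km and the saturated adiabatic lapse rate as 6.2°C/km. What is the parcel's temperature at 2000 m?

13.97°C

From 100 m to 800 m (dry): cools by 9.7 × 0.7 = 6.79°C, giving 21.41°C.
From 800 m to 2000 m (saturated): cools by 6.2 × 1.2 = 7.44°C, giving 13.97°C.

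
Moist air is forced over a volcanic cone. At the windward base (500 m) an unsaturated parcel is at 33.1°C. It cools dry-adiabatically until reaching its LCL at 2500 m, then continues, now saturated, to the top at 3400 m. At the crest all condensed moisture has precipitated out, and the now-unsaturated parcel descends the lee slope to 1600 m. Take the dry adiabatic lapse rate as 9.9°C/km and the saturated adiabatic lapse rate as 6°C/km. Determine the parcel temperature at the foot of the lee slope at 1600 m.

Dry to 2500 m: -9.9 × 2 km = -19.8°C, so T = 13.3°C.
Saturated to 3400 m: -6 × 0.9 km = -5.4°C, so T = 7.9°C.
Dry descent to 1600 m: +9.9 × 1.8 km = +17.82°C, so T = 25.72°C.

25.72°C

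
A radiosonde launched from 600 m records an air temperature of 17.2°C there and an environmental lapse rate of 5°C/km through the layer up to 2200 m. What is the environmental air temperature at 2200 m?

9.2°C

600–2200 m, environmental: Δz = 1.6 km ⇒ ΔT = -8°C; T = 9.2°C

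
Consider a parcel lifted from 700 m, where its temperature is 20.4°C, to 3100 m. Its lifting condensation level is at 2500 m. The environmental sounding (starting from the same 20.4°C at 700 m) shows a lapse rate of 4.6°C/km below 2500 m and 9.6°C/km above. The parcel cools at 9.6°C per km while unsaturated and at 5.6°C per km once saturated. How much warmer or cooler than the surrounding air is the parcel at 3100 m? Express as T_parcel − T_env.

-6.6°C (parcel cooler than environment)

Parcel:
  700–2500 m, dry: Δz = 1.8 km ⇒ ΔT = -17.28°C; T = 3.12°C
  2500–3100 m, saturated: Δz = 0.6 km ⇒ ΔT = -3.36°C; T = -0.24°C
Environment:
  700–2500 m, environment, lower layer: Δz = 1.8 km ⇒ ΔT = -8.28°C; T = 12.12°C
  2500–3100 m, environment, upper layer: Δz = 0.6 km ⇒ ΔT = -5.76°C; T = 6.36°C
T_parcel − T_env = -0.24 − 6.36 = -6.6°C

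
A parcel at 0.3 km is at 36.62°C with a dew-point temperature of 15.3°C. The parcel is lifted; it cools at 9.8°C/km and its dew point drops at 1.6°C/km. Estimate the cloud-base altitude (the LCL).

2.9 km

T and T_d converge at 9.8 − 1.6 = 8.2°C per km
Height above start = (36.62 − 15.3) / 8.2 = 2.6 km
LCL altitude = 300 m + 2600 m = 2900 m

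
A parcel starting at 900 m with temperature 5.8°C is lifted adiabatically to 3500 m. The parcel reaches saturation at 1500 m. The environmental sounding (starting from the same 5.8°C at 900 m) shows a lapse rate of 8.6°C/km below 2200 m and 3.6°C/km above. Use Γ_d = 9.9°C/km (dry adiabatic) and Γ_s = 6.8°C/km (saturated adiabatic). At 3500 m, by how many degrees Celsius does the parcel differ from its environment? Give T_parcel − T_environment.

Parcel:
  900 → 1500 m (dry, 9.9°C/km): ΔT = -9.9 × 0.6 = -5.94°C → T = -0.14°C
  1500 → 3500 m (saturated, 6.8°C/km): ΔT = -6.8 × 2 = -13.6°C → T = -13.74°C
Environment:
  900 → 2200 m (environment, lower layer, 8.6°C/km): ΔT = -8.6 × 1.3 = -11.18°C → T = -5.38°C
  2200 → 3500 m (environment, upper layer, 3.6°C/km): ΔT = -3.6 × 1.3 = -4.68°C → T = -10.06°C
T_parcel − T_env = -13.74 − (-10.06) = -3.68°C

-3.68°C (parcel cooler than environment)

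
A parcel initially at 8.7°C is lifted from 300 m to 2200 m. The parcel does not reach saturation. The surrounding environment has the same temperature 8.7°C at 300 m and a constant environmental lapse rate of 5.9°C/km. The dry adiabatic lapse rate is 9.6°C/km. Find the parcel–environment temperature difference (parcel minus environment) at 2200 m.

Parcel:
  Dry to 2200 m: -9.6 × 1.9 km = -18.24°C, so T = -9.54°C.
Environment:
  Environment to 2200 m: -5.9 × 1.9 km = -11.21°C, so T = -2.51°C.
T_parcel − T_env = -9.54 − (-2.51) = -7.03°C

-7.03°C (parcel cooler than environment)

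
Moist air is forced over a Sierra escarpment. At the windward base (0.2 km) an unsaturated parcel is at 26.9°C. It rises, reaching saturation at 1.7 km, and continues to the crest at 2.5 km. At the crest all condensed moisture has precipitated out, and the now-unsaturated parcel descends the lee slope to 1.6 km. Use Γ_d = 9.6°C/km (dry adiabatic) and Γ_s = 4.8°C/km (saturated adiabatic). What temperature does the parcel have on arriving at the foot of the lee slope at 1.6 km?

Dry to 1700 m: -9.6 × 1.5 km = -14.4°C, so T = 12.5°C.
Saturated to 2500 m: -4.8 × 0.8 km = -3.84°C, so T = 8.66°C.
Dry descent to 1600 m: +9.6 × 0.9 km = +8.64°C, so T = 17.3°C.

17.3°C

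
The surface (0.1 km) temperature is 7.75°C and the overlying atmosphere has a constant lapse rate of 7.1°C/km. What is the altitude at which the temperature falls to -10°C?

Height above start = (7.75 − (-10)) / 7.1 = 2.5 km
Altitude = 100 m + 2500 m = 2600 m

2.6 km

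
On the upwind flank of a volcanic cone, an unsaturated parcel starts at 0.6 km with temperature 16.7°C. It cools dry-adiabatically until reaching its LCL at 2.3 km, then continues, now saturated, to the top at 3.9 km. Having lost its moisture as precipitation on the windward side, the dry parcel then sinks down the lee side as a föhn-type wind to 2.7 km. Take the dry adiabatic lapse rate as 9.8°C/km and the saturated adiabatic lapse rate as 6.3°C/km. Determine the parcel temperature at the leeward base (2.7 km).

1.72°C

600–2300 m, dry: Δz = 1.7 km ⇒ ΔT = -16.66°C; T = 0.04°C
2300–3900 m, saturated: Δz = 1.6 km ⇒ ΔT = -10.08°C; T = -10.04°C
3900–2700 m, dry descent: Δz = 1.2 km ⇒ ΔT = +11.76°C; T = 1.72°C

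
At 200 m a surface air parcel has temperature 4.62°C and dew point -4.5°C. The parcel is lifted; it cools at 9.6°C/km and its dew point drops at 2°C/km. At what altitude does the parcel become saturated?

1400 m

T and T_d converge at 9.6 − 2 = 7.6°C per km
Height above start = (4.62 − (-4.5)) / 7.6 = 1.2 km
LCL altitude = 200 m + 1200 m = 1400 m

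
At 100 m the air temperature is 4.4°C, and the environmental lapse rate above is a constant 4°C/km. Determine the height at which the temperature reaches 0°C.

1200 m

Height above start = (4.4 − 0) / 4 = 1.1 km
Altitude = 100 m + 1100 m = 1200 m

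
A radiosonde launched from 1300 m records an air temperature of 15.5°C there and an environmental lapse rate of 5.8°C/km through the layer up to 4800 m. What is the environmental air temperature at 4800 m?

Environmental to 4800 m: -5.8 × 3.5 km = -20.3°C, so T = -4.8°C.

-4.8°C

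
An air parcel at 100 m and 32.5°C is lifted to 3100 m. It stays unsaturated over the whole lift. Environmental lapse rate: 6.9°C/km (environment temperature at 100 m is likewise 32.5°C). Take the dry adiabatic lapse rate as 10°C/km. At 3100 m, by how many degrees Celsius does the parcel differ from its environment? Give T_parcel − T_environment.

-9.3°C (parcel cooler than environment)

Parcel:
  From 100 m to 3100 m (dry): cools by 10 × 3 = 30°C, giving 2.5°C.
Environment:
  From 100 m to 3100 m (environment): cools by 6.9 × 3 = 20.7°C, giving 11.8°C.
T_parcel − T_env = 2.5 − 11.8 = -9.3°C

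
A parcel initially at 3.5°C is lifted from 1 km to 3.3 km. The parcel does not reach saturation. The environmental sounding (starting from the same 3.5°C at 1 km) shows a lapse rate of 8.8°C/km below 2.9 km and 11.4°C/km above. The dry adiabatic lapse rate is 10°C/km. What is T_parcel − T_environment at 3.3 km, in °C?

Parcel:
  Dry to 3300 m: -10 × 2.3 km = -23°C, so T = -19.5°C.
Environment:
  Environment, lower layer to 2900 m: -8.8 × 1.9 km = -16.72°C, so T = -13.22°C.
  Environment, upper layer to 3300 m: -11.4 × 0.4 km = -4.56°C, so T = -17.78°C.
T_parcel − T_env = -19.5 − (-17.78) = -1.72°C

-1.72°C (parcel cooler than environment)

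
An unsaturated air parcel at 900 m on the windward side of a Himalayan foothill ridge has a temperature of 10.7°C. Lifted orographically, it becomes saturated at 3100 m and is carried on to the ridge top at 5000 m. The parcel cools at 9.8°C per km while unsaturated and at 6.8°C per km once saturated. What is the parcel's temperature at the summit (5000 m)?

Dry to 3100 m: -9.8 × 2.2 km = -21.56°C, so T = -10.86°C.
Saturated to 5000 m: -6.8 × 1.9 km = -12.92°C, so T = -23.78°C.

-23.78°C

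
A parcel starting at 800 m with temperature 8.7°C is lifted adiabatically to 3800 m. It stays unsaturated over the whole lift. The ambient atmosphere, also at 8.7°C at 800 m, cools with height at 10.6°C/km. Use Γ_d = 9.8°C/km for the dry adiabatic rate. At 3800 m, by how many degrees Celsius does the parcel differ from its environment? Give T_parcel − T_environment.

+2.4°C (parcel warmer than environment)

Parcel:
  Dry to 3800 m: -9.8 × 3 km = -29.4°C, so T = -20.7°C.
Environment:
  Environment to 3800 m: -10.6 × 3 km = -31.8°C, so T = -23.1°C.
T_parcel − T_env = -20.7 − (-23.1) = +2.4°C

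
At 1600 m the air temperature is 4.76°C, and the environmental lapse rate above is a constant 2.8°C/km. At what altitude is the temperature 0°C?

3300 m

Height above start = (4.76 − 0) / 2.8 = 1.7 km
Altitude = 1600 m + 1700 m = 3300 m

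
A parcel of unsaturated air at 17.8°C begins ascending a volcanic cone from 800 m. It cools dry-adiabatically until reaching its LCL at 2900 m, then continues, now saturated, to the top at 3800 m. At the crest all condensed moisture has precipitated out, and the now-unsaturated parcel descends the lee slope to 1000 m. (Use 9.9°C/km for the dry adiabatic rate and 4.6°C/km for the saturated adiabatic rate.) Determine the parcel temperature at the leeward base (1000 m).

20.59°C

800–2900 m, dry: Δz = 2.1 km ⇒ ΔT = -20.79°C; T = -2.99°C
2900–3800 m, saturated: Δz = 0.9 km ⇒ ΔT = -4.14°C; T = -7.13°C
3800–1000 m, dry descent: Δz = 2.8 km ⇒ ΔT = +27.72°C; T = 20.59°C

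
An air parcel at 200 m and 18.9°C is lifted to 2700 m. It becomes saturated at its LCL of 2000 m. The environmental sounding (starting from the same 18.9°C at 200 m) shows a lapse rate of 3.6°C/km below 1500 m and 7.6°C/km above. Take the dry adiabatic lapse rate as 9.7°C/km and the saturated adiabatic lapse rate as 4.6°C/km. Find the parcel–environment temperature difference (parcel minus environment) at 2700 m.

Parcel:
  From 200 m to 2000 m (dry): cools by 9.7 × 1.8 = 17.46°C, giving 1.44°C.
  From 2000 m to 2700 m (saturated): cools by 4.6 × 0.7 = 3.22°C, giving -1.78°C.
Environment:
  From 200 m to 1500 m (environment, lower layer): cools by 3.6 × 1.3 = 4.68°C, giving 14.22°C.
  From 1500 m to 2700 m (environment, upper layer): cools by 7.6 × 1.2 = 9.12°C, giving 5.1°C.
T_parcel − T_env = -1.78 − 5.1 = -6.88°C

-6.88°C (parcel cooler than environment)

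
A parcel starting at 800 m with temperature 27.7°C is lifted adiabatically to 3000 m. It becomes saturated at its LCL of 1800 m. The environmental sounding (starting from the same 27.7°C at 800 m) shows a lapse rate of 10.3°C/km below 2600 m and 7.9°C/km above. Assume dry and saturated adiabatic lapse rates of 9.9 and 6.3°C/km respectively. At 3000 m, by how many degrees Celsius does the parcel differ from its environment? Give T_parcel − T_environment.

+4.24°C (parcel warmer than environment)

Parcel:
  800–1800 m, dry: Δz = 1 km ⇒ ΔT = -9.9°C; T = 17.8°C
  1800–3000 m, saturated: Δz = 1.2 km ⇒ ΔT = -7.56°C; T = 10.24°C
Environment:
  800–2600 m, environment, lower layer: Δz = 1.8 km ⇒ ΔT = -18.54°C; T = 9.16°C
  2600–3000 m, environment, upper layer: Δz = 0.4 km ⇒ ΔT = -3.16°C; T = 6°C
T_parcel − T_env = 10.24 − 6 = +4.24°C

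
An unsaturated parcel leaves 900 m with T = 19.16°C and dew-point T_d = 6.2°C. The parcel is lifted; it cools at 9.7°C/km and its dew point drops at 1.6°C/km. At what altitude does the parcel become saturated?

2500 m

T and T_d converge at 9.7 − 1.6 = 8.1°C per km
Height above start = (19.16 − 6.2) / 8.1 = 1.6 km
LCL altitude = 900 m + 1600 m = 2500 m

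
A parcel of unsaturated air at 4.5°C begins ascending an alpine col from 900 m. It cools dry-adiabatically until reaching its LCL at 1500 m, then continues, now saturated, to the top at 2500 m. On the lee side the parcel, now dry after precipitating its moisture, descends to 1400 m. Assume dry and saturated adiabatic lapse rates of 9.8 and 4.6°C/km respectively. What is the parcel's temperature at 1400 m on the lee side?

4.8°C

From 900 m to 1500 m (dry): cools by 9.8 × 0.6 = 5.88°C, giving -1.38°C.
From 1500 m to 2500 m (saturated): cools by 4.6 × 1 = 4.6°C, giving -5.98°C.
From 2500 m to 1400 m (dry descent): warms by 9.8 × 1.1 = 10.78°C, giving 4.8°C.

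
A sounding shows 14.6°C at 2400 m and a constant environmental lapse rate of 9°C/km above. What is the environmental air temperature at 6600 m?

2400 → 6600 m (environmental, 9°C/km): ΔT = -9 × 4.2 = -37.8°C → T = -23.2°C

-23.2°C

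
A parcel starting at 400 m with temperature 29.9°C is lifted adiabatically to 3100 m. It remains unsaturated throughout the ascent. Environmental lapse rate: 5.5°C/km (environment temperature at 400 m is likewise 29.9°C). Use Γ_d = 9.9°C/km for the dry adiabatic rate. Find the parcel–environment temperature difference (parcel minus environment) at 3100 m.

Parcel:
  400–3100 m, dry: Δz = 2.7 km ⇒ ΔT = -26.73°C; T = 3.17°C
Environment:
  400–3100 m, environment: Δz = 2.7 km ⇒ ΔT = -14.85°C; T = 15.05°C
T_parcel − T_env = 3.17 − 15.05 = -11.88°C

-11.88°C (parcel cooler than environment)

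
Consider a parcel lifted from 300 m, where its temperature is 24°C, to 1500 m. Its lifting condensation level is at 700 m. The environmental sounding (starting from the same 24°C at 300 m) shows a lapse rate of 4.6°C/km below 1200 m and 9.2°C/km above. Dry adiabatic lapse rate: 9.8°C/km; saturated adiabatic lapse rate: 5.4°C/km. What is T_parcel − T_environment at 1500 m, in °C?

-1.34°C (parcel cooler than environment)

Parcel:
  Dry to 700 m: -9.8 × 0.4 km = -3.92°C, so T = 20.08°C.
  Saturated to 1500 m: -5.4 × 0.8 km = -4.32°C, so T = 15.76°C.
Environment:
  Environment, lower layer to 1200 m: -4.6 × 0.9 km = -4.14°C, so T = 19.86°C.
  Environment, upper layer to 1500 m: -9.2 × 0.3 km = -2.76°C, so T = 17.1°C.
T_parcel − T_env = 15.76 − 17.1 = -1.34°C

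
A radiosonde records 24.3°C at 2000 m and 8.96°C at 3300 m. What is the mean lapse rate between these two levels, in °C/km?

11.8°C/km

Γ = −ΔT/Δz = (24.3 − 8.96) / (3300 − 2000) m
  = 15.34°C / 1.3 km = 11.8°C/km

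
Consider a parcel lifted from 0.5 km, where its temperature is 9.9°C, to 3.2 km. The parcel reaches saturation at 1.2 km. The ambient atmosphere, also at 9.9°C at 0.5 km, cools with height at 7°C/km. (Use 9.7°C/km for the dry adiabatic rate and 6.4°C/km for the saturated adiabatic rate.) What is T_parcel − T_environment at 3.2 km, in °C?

Parcel:
  500 → 1200 m (dry, 9.7°C/km): ΔT = -9.7 × 0.7 = -6.79°C → T = 3.11°C
  1200 → 3200 m (saturated, 6.4°C/km): ΔT = -6.4 × 2 = -12.8°C → T = -9.69°C
Environment:
  500 → 3200 m (environment, 7°C/km): ΔT = -7 × 2.7 = -18.9°C → T = -9°C
T_parcel − T_env = -9.69 − (-9) = -0.69°C

-0.69°C (parcel cooler than environment)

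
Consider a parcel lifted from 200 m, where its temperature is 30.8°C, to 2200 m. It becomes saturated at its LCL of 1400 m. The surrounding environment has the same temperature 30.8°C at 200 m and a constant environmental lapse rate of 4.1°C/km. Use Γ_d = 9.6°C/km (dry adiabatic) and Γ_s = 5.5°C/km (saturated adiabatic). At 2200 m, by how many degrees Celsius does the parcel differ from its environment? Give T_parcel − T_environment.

-7.72°C (parcel cooler than environment)

Parcel:
  200–1400 m, dry: Δz = 1.2 km ⇒ ΔT = -11.52°C; T = 19.28°C
  1400–2200 m, saturated: Δz = 0.8 km ⇒ ΔT = -4.4°C; T = 14.88°C
Environment:
  200–2200 m, environment: Δz = 2 km ⇒ ΔT = -8.2°C; T = 22.6°C
T_parcel − T_env = 14.88 − 22.6 = -7.72°C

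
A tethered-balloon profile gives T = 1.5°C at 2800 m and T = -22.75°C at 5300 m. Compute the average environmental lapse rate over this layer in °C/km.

Γ = −ΔT/Δz = (1.5 − (-22.75)) / (5300 − 2800) m
  = 24.25°C / 2.5 km = 9.7°C/km

9.7°C/km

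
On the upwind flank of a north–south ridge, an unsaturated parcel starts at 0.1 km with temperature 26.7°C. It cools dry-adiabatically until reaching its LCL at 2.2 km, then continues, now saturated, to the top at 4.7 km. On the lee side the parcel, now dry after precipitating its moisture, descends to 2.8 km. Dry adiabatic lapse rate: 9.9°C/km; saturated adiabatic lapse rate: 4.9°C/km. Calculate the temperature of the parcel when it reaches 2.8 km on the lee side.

100–2200 m, dry: Δz = 2.1 km ⇒ ΔT = -20.79°C; T = 5.91°C
2200–4700 m, saturated: Δz = 2.5 km ⇒ ΔT = -12.25°C; T = -6.34°C
4700–2800 m, dry descent: Δz = 1.9 km ⇒ ΔT = +18.81°C; T = 12.47°C

12.47°C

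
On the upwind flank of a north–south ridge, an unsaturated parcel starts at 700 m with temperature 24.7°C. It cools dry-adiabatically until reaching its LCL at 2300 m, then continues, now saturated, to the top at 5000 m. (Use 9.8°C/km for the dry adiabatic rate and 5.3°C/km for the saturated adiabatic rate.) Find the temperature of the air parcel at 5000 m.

-5.29°C

From 700 m to 2300 m (dry): cools by 9.8 × 1.6 = 15.68°C, giving 9.02°C.
From 2300 m to 5000 m (saturated): cools by 5.3 × 2.7 = 14.31°C, giving -5.29°C.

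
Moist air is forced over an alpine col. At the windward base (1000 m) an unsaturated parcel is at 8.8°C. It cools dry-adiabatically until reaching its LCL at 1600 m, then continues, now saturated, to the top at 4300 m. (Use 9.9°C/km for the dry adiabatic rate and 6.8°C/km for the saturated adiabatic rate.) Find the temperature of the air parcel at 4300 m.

-15.5°C

1000–1600 m, dry: Δz = 0.6 km ⇒ ΔT = -5.94°C; T = 2.86°C
1600–4300 m, saturated: Δz = 2.7 km ⇒ ΔT = -18.36°C; T = -15.5°C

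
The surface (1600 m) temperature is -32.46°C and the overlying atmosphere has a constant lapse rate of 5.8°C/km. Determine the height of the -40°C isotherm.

Height above start = (-32.46 − (-40)) / 5.8 = 1.3 km
Altitude = 1600 m + 1300 m = 2900 m

2900 m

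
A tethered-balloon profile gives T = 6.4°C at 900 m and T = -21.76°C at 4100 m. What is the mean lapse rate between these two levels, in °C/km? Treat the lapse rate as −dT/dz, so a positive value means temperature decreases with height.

8.8°C/km

Γ = −ΔT/Δz = (6.4 − (-21.76)) / (4100 − 900) m
  = 28.16°C / 3.2 km = 8.8°C/km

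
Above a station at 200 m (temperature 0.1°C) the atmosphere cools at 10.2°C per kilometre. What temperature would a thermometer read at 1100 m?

-9.08°C

Environmental to 1100 m: -10.2 × 0.9 km = -9.18°C, so T = -9.08°C.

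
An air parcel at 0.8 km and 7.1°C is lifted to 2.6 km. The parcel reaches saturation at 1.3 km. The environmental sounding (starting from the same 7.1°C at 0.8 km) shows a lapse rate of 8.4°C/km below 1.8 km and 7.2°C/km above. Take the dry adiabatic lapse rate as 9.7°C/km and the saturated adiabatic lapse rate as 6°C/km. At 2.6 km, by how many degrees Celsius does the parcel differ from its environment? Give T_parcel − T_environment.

+1.51°C (parcel warmer than environment)

Parcel:
  Dry to 1300 m: -9.7 × 0.5 km = -4.85°C, so T = 2.25°C.
  Saturated to 2600 m: -6 × 1.3 km = -7.8°C, so T = -5.55°C.
Environment:
  Environment, lower layer to 1800 m: -8.4 × 1 km = -8.4°C, so T = -1.3°C.
  Environment, upper layer to 2600 m: -7.2 × 0.8 km = -5.76°C, so T = -7.06°C.
T_parcel − T_env = -5.55 − (-7.06) = +1.51°C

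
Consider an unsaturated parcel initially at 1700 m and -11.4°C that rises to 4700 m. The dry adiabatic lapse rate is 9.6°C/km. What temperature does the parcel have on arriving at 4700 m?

-40.2°C

From 1700 m to 4700 m (dry adiabatic): cools by 9.6 × 3 = 28.8°C, giving -40.2°C.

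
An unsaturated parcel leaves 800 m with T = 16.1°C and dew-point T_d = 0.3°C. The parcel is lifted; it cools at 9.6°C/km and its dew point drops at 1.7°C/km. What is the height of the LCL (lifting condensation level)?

T and T_d converge at 9.6 − 1.7 = 7.9°C per km
Height above start = (16.1 − 0.3) / 7.9 = 2 km
LCL altitude = 800 m + 2000 m = 2800 m

2800 m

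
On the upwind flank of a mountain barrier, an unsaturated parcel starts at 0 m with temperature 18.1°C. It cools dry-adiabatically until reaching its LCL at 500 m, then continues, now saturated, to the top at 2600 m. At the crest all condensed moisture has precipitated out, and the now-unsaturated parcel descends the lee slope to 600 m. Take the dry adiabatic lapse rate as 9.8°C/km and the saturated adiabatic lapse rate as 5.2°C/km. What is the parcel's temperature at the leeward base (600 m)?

21.88°C

0–500 m, dry: Δz = 0.5 km ⇒ ΔT = -4.9°C; T = 13.2°C
500–2600 m, saturated: Δz = 2.1 km ⇒ ΔT = -10.92°C; T = 2.28°C
2600–600 m, dry descent: Δz = 2 km ⇒ ΔT = +19.6°C; T = 21.88°C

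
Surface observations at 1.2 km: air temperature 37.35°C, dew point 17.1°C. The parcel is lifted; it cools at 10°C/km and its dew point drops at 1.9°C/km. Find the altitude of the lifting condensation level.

3.7 km

T and T_d converge at 10 − 1.9 = 8.1°C per km
Height above start = (37.35 − 17.1) / 8.1 = 2.5 km
LCL altitude = 1200 m + 2500 m = 3700 m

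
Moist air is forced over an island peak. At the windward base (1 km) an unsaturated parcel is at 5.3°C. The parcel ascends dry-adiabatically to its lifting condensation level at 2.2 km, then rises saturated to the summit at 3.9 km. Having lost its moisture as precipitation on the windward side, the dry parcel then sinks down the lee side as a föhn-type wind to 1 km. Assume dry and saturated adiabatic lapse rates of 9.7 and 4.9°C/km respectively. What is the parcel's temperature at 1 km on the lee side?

Dry to 2200 m: -9.7 × 1.2 km = -11.64°C, so T = -6.34°C.
Saturated to 3900 m: -4.9 × 1.7 km = -8.33°C, so T = -14.67°C.
Dry descent to 1000 m: +9.7 × 2.9 km = +28.13°C, so T = 13.46°C.

13.46°C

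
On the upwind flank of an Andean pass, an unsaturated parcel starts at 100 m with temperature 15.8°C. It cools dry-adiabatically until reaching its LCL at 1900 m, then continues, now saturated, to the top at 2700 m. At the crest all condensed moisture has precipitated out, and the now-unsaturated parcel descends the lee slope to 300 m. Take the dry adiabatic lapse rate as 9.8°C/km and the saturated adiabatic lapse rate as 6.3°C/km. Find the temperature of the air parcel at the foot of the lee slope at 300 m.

16.64°C

Dry to 1900 m: -9.8 × 1.8 km = -17.64°C, so T = -1.84°C.
Saturated to 2700 m: -6.3 × 0.8 km = -5.04°C, so T = -6.88°C.
Dry descent to 300 m: +9.8 × 2.4 km = +23.52°C, so T = 16.64°C.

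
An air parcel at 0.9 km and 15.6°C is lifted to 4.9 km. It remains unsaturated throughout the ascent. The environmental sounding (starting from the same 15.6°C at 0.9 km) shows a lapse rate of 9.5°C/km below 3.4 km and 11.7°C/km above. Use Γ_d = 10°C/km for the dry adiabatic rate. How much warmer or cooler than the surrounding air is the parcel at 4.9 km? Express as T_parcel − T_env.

+1.3°C (parcel warmer than environment)

Parcel:
  900 → 4900 m (dry, 10°C/km): ΔT = -10 × 4 = -40°C → T = -24.4°C
Environment:
  900 → 3400 m (environment, lower layer, 9.5°C/km): ΔT = -9.5 × 2.5 = -23.75°C → T = -8.15°C
  3400 → 4900 m (environment, upper layer, 11.7°C/km): ΔT = -11.7 × 1.5 = -17.55°C → T = -25.7°C
T_parcel − T_env = -24.4 − (-25.7) = +1.3°C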